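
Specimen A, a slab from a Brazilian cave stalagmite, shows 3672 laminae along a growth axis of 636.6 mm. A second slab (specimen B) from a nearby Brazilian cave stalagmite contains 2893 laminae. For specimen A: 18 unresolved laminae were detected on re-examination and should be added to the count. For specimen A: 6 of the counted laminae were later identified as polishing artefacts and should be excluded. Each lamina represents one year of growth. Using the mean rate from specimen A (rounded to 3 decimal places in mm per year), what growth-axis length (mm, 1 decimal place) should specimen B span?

Specimen A: after corrections the count is 3672 − 6 + 18 = 3684 laminae.
A: Mean rate = 636.6 mm / 3684 years ≈ 0.173 mm/year.
Length of B = 0.173 × 2893 = 500.5 mm.

500.5 mm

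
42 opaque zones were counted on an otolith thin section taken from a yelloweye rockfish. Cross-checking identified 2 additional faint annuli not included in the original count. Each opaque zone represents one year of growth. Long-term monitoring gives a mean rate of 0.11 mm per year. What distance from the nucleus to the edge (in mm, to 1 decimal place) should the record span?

True opaque zone count = 42 + 2 = 44.
Predicted length = 0.11 mm/year × 44 years = 4.8 mm.

4.8 mm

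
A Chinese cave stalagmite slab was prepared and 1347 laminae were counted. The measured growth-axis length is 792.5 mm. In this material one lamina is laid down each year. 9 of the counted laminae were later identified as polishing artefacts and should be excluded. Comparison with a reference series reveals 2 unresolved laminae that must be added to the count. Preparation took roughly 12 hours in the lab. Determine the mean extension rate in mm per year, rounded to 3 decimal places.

0.591 mm per year

Adjusted count: 1347 − 9 + 2 = 1340 laminae.
Mean rate = 792.5 mm / 1340 years ≈ 0.591 mm per year.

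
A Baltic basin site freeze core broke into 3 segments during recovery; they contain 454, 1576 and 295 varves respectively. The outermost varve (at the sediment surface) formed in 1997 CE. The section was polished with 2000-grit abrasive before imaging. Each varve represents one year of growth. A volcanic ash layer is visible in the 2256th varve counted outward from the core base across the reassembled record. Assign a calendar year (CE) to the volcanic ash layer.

1928 CE

Total varves = 454 + 1576 + 295 = 2325.
Between varve 2256 and the sediment surface there are 2325 − 2256 = 69 varves.
The varve at the sediment surface is 1997 CE, so the volcanic ash layer dates to 1997 − 69 = 1928 CE.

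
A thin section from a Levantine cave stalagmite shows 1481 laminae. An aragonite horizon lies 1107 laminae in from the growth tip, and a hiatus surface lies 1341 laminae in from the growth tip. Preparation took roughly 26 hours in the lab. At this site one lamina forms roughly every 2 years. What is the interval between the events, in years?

Separation: 1341 − 1107 = 234 laminae.
Multiplying by 2 years per lamina: 234 × 2 = 468 years.

468 years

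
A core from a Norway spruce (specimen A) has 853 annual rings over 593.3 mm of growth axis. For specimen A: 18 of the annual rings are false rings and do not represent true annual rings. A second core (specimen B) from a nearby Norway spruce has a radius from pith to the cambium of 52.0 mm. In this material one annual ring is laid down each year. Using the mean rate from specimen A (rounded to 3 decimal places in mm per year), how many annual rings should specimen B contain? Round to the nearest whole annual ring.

Specimen A: correcting the raw count gives 853 − 18 = 835 true annual rings.
A: Mean rate = 593.3 mm / 835 years ≈ 0.711 mm/year.
Specimen B: 52.0 mm / 0.711 mm per year = 73.14 years ≈ 73 annual rings.

73 annual rings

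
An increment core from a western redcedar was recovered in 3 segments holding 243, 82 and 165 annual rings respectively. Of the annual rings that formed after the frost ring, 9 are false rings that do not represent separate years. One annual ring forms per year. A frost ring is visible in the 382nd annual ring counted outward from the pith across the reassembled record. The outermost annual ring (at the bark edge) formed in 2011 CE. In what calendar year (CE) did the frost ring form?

1912 CE

Total annual rings = 243 + 82 + 165 = 490.
The frost ring sits at annual ring 382 from the pith, so 490 − 382 = 108 annual rings formed after it.
Removing the 9 false annual rings leaves 108 − 9 = 99 true annual rings beyond the frost ring.
Counting back 99 years from 2011 CE places the frost ring in 2011 − 99 = 1912 CE.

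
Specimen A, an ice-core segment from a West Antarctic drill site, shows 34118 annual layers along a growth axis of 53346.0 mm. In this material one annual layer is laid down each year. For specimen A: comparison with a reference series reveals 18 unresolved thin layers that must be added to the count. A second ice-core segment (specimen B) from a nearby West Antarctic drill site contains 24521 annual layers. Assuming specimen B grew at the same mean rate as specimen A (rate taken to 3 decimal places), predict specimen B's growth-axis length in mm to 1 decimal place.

38326.3 mm

Specimen A: true annual layer count = 34118 + 18 = 34136.
A: Extension rate ≈ 53346.0 / 34136 = 1.563 mm/yr.
B's length ≈ 1.563 × 24521 = 38326.3 mm.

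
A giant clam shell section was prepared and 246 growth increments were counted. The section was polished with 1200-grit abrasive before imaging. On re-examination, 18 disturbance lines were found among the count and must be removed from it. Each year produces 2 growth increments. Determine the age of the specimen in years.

114 years

Adjusted count: 246 − 18 = 228 growth increments.
With 2 growth increments per year, 228 / 2 = 114 years.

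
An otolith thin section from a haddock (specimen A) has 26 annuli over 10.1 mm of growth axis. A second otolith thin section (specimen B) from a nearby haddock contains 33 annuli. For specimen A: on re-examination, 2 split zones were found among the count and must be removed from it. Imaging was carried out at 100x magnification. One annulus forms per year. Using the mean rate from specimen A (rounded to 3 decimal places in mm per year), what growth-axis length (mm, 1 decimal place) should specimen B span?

Specimen A: true annulus count = 26 − 2 = 24.
A: Extension rate ≈ 10.1 / 24 = 0.421 mm/year.
Length of B = 0.421 × 33 = 13.9 mm.

13.9 mm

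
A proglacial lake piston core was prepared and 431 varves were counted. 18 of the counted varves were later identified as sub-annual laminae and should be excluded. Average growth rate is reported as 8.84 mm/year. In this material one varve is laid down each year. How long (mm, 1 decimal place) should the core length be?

3650.9 mm

Adjusted count: 431 − 18 = 413 varves.
Length ≈ 8.84 × 413 = 3650.9 mm.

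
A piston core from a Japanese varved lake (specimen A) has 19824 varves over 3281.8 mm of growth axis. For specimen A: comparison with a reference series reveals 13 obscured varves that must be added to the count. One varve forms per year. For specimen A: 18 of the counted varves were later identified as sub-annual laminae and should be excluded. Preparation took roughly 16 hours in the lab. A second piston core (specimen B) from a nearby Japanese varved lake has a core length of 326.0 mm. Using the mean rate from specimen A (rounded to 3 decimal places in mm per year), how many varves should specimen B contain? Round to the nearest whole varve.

Specimen A: correcting the raw count gives 19824 − 18 + 13 = 19819 true varves.
A: Extension rate ≈ 3281.8 / 19819 = 0.166 mm/yr.
Specimen B: 326.0 mm / 0.166 mm per year = 1963.86 years ≈ 1964 varves.

1964 varves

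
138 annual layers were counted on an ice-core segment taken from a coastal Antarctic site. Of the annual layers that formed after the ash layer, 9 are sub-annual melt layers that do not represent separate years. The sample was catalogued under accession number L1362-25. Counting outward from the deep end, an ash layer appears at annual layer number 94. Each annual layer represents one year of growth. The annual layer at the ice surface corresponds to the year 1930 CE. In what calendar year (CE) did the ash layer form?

Between annual layer 94 and the ice surface there are 138 − 94 = 44 annual layers.
Removing the 9 false annual layers leaves 44 − 9 = 35 true annual layers beyond the ash layer.
Counting back 35 years from 1930 CE places the ash layer in 1930 − 35 = 1895 CE.

1895 CE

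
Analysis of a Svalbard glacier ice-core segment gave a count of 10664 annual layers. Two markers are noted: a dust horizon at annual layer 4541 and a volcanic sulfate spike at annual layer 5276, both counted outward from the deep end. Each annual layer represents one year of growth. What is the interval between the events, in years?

735 years

The two markers are separated by 5276 − 4541 = 735 annual layers.
At one annual layer per year, 735 years elapsed between them.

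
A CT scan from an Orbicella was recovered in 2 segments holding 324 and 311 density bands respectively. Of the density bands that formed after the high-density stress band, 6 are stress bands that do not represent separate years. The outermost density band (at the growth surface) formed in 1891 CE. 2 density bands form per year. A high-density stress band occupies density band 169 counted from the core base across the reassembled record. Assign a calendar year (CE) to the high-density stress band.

Total density bands = 324 + 311 = 635.
The high-density stress band sits at density band 169 from the core base, so 635 − 169 = 466 density bands formed after it.
Removing the 6 false density bands leaves 466 − 6 = 460 true density bands beyond the high-density stress band.
With 2 density bands per year, 460 / 2 = 230 years.
Counting back 230 years from 1891 CE places the high-density stress band in 1891 − 230 = 1661 CE.

1661 CE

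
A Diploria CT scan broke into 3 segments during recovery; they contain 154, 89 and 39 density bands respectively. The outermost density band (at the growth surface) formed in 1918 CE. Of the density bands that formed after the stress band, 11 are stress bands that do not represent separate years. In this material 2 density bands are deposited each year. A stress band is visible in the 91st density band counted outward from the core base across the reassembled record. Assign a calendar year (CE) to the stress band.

Total density bands = 154 + 89 + 39 = 282.
282 − 91 = 191 density bands lie beyond the stress band toward the growth surface.
Removing the 11 false density bands leaves 191 − 11 = 180 true density bands beyond the stress band.
Dividing by 2 density bands per year: 180 / 2 = 90 years.
The density band at the growth surface is 1918 CE, so the stress band dates to 1918 − 90 = 1828 CE.

1828 CE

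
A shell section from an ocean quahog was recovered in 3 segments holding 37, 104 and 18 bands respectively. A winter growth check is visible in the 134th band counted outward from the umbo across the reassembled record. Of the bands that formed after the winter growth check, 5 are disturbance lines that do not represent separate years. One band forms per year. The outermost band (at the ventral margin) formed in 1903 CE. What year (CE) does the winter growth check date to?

Total bands = 37 + 104 + 18 = 159.
The winter growth check sits at band 134 from the umbo, so 159 − 134 = 25 bands formed after it.
Removing the 5 false bands leaves 25 − 5 = 20 true bands beyond the winter growth check.
The band at the ventral margin is 1903 CE, so the winter growth check dates to 1903 − 20 = 1883 CE.

1883 CE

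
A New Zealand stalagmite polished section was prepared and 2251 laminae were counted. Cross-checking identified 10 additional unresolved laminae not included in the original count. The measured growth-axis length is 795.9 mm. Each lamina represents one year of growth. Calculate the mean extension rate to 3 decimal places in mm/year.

Adjusted count: 2251 + 10 = 2261 laminae.
Extension rate ≈ 795.9 / 2261 = 0.352 mm/year.

0.352 mm/year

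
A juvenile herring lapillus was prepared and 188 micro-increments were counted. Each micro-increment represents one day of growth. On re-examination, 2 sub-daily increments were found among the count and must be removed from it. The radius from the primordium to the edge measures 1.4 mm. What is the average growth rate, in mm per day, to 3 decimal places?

0.008 mm per day

After corrections the count is 188 − 2 = 186 micro-increments.
Extension rate ≈ 1.4 / 186 = 0.008 mm per day.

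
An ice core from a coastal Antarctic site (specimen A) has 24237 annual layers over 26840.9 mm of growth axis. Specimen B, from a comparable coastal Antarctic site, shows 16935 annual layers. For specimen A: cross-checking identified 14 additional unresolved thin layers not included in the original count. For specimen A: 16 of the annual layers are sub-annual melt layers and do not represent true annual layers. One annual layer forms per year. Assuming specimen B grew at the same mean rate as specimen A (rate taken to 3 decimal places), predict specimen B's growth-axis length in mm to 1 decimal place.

18764.0 mm

Specimen A: true annual layer count = 24237 − 16 + 14 = 24235.
A: 26840.9 mm over 24235 years gives 26840.9 / 24235 ≈ 1.108 mm per year.
Length of B = 1.108 × 16935 = 18764.0 mm.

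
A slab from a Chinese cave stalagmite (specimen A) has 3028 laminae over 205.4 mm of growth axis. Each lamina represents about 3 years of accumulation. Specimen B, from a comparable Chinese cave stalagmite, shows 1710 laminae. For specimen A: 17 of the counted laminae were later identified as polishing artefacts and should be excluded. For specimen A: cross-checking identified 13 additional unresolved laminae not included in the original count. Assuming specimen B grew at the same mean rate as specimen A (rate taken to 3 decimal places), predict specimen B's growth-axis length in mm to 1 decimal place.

Specimen A: true lamina count = 3028 − 17 + 13 = 3024.
Specimen A: at 3 years per lamina, 3024 × 3 = 9072 years.
A: Extension rate ≈ 205.4 / 9072 = 0.023 mm/yr.
Specimen B: multiplying by 3 years per lamina: 1710 × 3 = 5130 years. Length of B = 0.023 × 5130 = 118.0 mm.

118.0 mm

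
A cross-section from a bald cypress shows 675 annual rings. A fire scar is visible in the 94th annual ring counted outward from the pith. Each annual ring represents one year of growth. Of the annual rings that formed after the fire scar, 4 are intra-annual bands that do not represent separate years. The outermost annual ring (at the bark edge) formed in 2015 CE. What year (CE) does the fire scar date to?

1438 CE

675 − 94 = 581 annual rings lie beyond the fire scar toward the bark edge.
581 − 4 false = 577 true annual rings after the fire scar.
The annual ring at the bark edge is 2015 CE, so the fire scar dates to 2015 − 577 = 1438 CE.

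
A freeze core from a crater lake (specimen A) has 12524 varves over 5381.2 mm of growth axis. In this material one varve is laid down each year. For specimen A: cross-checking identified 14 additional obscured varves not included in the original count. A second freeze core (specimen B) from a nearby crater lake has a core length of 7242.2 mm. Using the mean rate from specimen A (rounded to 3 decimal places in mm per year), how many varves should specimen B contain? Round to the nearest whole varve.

16882 varves

Specimen A: correcting the raw count gives 12524 + 14 = 12538 true varves.
A: Extension rate ≈ 5381.2 / 12538 = 0.429 mm/yr.
Specimen B: 7242.2 mm / 0.429 mm per year = 16881.59 years ≈ 16882 varves.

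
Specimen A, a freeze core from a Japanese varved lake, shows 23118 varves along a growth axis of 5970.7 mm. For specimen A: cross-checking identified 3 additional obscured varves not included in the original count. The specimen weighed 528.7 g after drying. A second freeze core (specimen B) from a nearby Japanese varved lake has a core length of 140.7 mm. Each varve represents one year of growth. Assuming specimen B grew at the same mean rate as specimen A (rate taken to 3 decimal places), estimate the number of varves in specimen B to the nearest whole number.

Specimen A: after corrections the count is 23118 + 3 = 23121 varves.
A: Mean rate = 5970.7 mm / 23121 years ≈ 0.258 mm per year.
B spans 140.7 / 0.258 = 545.35 years ≈ 545 varves.

545 varves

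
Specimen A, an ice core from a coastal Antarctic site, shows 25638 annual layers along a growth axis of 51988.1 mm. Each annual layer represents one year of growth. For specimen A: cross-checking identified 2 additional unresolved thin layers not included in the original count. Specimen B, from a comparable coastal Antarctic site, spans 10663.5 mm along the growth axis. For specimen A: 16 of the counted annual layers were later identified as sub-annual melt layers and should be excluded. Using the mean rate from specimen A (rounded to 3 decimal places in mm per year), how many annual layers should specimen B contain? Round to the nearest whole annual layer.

Specimen A: after corrections the count is 25638 − 16 + 2 = 25624 annual layers.
A: 51988.1 mm over 25624 years gives 51988.1 / 25624 ≈ 2.029 mm per year.
B spans 10663.5 / 2.029 = 5255.54 years ≈ 5256 annual layers.

5256 annual layers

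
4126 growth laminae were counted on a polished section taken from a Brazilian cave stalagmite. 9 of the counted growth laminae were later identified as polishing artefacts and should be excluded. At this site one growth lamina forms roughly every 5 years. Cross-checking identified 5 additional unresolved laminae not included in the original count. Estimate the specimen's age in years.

20610 years

After corrections the count is 4126 − 9 + 5 = 4122 growth laminae.
4122 growth laminae at 5 years each span 4122 × 5 = 20610 years.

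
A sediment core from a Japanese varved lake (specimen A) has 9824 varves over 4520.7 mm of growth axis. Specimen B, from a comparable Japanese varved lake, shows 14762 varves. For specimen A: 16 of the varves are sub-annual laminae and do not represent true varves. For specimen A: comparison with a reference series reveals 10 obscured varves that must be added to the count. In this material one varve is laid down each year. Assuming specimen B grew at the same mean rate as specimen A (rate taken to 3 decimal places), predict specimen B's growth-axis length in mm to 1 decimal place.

6790.5 mm

Specimen A: correcting the raw count gives 9824 − 16 + 10 = 9818 true varves.
A: Extension rate ≈ 4520.7 / 9818 = 0.460 mm/year.
Length of B = 0.460 × 14762 = 6790.5 mm.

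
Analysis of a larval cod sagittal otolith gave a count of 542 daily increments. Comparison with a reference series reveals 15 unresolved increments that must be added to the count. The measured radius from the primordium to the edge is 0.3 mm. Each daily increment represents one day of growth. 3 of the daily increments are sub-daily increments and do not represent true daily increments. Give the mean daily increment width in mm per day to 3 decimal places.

0.001 mm per day

Correcting the raw count gives 542 − 3 + 15 = 554 true daily increments.
0.3 mm over 554 days gives 0.3 / 554 ≈ 0.001 mm per day.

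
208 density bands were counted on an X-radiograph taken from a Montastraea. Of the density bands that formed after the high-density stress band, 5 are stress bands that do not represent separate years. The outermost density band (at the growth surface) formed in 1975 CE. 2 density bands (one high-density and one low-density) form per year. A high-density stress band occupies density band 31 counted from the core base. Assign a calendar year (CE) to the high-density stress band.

1889 CE

The high-density stress band sits at density band 31 from the core base, so 208 − 31 = 177 density bands formed after it.
Removing the 5 false density bands leaves 177 − 5 = 172 true density bands beyond the high-density stress band.
With 2 density bands per year, 172 / 2 = 86 years.
1975 − 86 = 1889 CE.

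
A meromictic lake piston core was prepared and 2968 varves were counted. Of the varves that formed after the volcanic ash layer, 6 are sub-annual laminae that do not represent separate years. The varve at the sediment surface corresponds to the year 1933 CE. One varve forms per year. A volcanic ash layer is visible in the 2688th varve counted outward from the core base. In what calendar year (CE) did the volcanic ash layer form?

The volcanic ash layer sits at varve 2688 from the core base, so 2968 − 2688 = 280 varves formed after it.
Removing the 6 false varves leaves 280 − 6 = 274 true varves beyond the volcanic ash layer.
Counting back 274 years from 1933 CE places the volcanic ash layer in 1933 − 274 = 1659 CE.

1659 CE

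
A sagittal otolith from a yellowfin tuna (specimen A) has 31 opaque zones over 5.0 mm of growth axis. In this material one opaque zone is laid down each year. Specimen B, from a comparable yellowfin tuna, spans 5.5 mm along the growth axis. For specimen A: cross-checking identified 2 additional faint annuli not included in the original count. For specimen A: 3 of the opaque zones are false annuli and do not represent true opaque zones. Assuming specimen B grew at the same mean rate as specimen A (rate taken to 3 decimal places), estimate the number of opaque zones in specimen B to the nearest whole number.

Specimen A: true opaque zone count = 31 − 3 + 2 = 30.
A: Extension rate ≈ 5.0 / 30 = 0.167 mm per year.
B spans 5.5 / 0.167 = 32.93 years ≈ 33 opaque zones.

33 opaque zones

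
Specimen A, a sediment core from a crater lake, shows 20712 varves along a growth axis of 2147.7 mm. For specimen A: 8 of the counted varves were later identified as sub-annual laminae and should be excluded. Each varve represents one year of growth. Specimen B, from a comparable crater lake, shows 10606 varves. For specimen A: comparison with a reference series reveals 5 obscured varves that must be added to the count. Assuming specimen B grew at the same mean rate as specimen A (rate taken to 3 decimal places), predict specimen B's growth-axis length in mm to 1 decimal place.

1103.0 mm

Specimen A: after corrections the count is 20712 − 8 + 5 = 20709 varves.
A: Mean rate = 2147.7 mm / 20709 years ≈ 0.104 mm per year.
B's length ≈ 0.104 × 10606 = 1103.0 mm.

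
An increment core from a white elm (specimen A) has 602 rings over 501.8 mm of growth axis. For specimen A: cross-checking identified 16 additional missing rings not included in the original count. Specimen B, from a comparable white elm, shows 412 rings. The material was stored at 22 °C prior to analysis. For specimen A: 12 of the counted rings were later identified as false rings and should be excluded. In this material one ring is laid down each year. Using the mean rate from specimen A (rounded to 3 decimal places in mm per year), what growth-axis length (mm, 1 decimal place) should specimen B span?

341.1 mm

Specimen A: correcting the raw count gives 602 − 12 + 16 = 606 true rings.
A: Extension rate ≈ 501.8 / 606 = 0.828 mm per year.
Length of B = 0.828 × 412 = 341.1 mm.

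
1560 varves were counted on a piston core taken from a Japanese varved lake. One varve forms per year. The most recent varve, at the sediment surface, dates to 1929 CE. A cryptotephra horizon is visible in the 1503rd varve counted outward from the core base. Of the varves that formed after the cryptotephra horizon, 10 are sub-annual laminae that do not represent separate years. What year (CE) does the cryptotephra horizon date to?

1882 CE

Between varve 1503 and the sediment surface there are 1560 − 1503 = 57 varves.
57 − 10 false = 47 true varves after the cryptotephra horizon.
1929 − 47 = 1882 CE.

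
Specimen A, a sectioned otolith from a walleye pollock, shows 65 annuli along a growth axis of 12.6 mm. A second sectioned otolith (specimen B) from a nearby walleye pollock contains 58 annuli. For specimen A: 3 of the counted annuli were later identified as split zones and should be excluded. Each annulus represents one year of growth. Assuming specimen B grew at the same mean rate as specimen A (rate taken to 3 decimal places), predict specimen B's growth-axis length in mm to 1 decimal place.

Specimen A: correcting the raw count gives 65 − 3 = 62 true annuli.
A: Mean rate = 12.6 mm / 62 years ≈ 0.203 mm/year.
Length of B = 0.203 × 58 = 11.8 mm.

11.8 mm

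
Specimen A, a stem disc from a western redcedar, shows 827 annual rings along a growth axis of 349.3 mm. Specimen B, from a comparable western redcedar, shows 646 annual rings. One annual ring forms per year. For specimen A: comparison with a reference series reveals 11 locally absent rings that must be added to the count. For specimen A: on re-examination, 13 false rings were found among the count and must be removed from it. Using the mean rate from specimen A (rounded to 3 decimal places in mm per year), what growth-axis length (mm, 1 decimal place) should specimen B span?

Specimen A: true annual ring count = 827 − 13 + 11 = 825.
A: 349.3 mm over 825 years gives 349.3 / 825 ≈ 0.423 mm/year.
B's length ≈ 0.423 × 646 = 273.3 mm.

273.3 mm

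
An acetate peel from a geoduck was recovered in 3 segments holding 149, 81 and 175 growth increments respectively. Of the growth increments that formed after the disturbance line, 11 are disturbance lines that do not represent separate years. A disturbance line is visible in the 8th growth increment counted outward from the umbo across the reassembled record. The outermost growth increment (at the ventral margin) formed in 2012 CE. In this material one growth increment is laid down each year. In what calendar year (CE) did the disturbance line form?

1626 CE

Total growth increments = 149 + 81 + 175 = 405.
Between growth increment 8 and the ventral margin there are 405 − 8 = 397 growth increments.
Excluding 11 false growth increments: 397 − 11 = 386.
Counting back 386 years from 2012 CE places the disturbance line in 2012 − 386 = 1626 CE.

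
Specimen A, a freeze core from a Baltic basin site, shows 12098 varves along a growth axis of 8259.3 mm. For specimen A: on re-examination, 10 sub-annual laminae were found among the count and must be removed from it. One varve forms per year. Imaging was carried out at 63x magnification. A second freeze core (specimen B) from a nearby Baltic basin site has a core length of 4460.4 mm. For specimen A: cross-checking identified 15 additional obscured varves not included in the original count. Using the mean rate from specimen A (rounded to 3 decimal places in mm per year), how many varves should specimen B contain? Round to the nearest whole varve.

Specimen A: true varve count = 12098 − 10 + 15 = 12103.
A: Mean rate = 8259.3 mm / 12103 years ≈ 0.682 mm/yr.
B spans 4460.4 / 0.682 = 6540.18 years ≈ 6540 varves.

6540 varves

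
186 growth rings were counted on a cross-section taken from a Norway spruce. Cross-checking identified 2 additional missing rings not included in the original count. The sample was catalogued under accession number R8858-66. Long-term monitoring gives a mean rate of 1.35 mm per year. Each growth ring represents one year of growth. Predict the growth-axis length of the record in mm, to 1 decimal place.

Adjusted count: 186 + 2 = 188 growth rings.
188 years at 1.35 mm/year gives 1.35 × 188 = 253.8 mm.

253.8 mm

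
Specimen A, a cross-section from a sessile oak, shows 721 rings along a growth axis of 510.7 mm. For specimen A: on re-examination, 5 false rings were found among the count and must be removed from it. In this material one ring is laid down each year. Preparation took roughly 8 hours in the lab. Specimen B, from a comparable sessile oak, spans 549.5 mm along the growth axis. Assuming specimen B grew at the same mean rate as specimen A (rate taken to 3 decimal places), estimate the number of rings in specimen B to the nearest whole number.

Specimen A: after corrections the count is 721 − 5 = 716 rings.
A: Extension rate ≈ 510.7 / 716 = 0.713 mm/yr.
Specimen B: 549.5 mm / 0.713 mm per year = 770.69 years ≈ 771 rings.

771 rings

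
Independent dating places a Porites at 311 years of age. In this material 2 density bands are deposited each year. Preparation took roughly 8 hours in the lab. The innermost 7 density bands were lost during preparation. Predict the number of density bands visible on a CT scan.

615 density bands

311 years at 2 density bands per year gives 311 × 2 = 622 density bands.
Less the 7 uncaptured density bands: 622 − 7 = 615.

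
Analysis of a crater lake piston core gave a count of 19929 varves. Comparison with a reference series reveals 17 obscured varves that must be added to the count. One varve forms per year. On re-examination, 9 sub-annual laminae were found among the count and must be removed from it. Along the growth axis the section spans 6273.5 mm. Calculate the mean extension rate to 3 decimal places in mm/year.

0.315 mm/year

True varve count = 19929 − 9 + 17 = 19937.
6273.5 mm over 19937 years gives 6273.5 / 19937 ≈ 0.315 mm/year.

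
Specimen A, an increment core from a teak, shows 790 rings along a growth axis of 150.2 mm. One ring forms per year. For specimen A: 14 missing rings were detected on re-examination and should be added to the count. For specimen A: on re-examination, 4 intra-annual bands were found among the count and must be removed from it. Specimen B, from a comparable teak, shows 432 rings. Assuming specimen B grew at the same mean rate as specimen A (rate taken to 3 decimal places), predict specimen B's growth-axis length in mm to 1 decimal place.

81.2 mm

Specimen A: after corrections the count is 790 − 4 + 14 = 800 rings.
A: Mean rate = 150.2 mm / 800 years ≈ 0.188 mm/yr.
B's length ≈ 0.188 × 432 = 81.2 mm.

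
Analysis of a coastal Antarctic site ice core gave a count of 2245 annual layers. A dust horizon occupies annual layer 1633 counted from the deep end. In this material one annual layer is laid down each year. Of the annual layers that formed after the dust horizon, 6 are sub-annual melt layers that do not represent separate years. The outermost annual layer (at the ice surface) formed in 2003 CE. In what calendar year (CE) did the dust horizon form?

1397 CE

2245 − 1633 = 612 annual layers lie beyond the dust horizon toward the ice surface.
Excluding 6 false annual layers: 612 − 6 = 606.
Counting back 606 years from 2003 CE places the dust horizon in 2003 − 606 = 1397 CE.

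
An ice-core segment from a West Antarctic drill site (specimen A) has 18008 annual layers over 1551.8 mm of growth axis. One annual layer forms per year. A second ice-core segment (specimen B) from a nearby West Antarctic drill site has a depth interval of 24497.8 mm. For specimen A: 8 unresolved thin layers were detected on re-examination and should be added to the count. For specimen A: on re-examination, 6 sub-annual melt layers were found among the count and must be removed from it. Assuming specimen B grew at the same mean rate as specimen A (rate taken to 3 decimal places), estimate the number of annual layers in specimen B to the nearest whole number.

Specimen A: adjusted count: 18008 − 6 + 8 = 18010 annual layers.
A: Mean rate = 1551.8 mm / 18010 years ≈ 0.086 mm/year.
For B, 24497.8 / 0.086 = 284858.14 years ≈ 284858 annual layers.

284858 annual layers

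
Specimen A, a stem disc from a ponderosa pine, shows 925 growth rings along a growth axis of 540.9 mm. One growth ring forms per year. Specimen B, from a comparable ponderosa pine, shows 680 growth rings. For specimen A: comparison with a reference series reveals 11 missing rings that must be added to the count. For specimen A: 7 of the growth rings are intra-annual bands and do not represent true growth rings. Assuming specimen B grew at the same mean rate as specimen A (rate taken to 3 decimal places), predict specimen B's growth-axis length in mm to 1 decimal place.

395.8 mm

Specimen A: correcting the raw count gives 925 − 7 + 11 = 929 true growth rings.
A: 540.9 mm over 929 years gives 540.9 / 929 ≈ 0.582 mm per year.
For B, 0.582 mm/year × 680 years = 395.8 mm.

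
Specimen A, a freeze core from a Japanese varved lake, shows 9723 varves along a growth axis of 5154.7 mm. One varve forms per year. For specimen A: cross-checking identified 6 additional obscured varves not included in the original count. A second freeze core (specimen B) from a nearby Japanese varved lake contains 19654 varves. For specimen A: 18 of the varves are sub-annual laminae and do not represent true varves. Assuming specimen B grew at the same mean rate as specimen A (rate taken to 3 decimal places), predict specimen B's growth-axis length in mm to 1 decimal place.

Specimen A: adjusted count: 9723 − 18 + 6 = 9711 varves.
A: 5154.7 mm over 9711 years gives 5154.7 / 9711 ≈ 0.531 mm per year.
B's length ≈ 0.531 × 19654 = 10436.3 mm.

10436.3 mm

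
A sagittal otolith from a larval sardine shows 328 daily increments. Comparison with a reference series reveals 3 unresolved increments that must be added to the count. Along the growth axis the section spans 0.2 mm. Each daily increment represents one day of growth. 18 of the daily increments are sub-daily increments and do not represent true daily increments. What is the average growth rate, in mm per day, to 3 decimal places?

Correcting the raw count gives 328 − 18 + 3 = 313 true daily increments.
0.2 mm over 313 days gives 0.2 / 313 ≈ 0.001 mm per day.

0.001 mm per day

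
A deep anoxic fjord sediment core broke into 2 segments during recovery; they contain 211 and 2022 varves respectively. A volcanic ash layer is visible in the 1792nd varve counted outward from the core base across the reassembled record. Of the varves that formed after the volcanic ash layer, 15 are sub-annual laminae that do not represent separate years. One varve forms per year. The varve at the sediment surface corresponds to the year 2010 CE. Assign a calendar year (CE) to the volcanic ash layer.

1584 CE

Total varves = 211 + 2022 = 2233.
2233 − 1792 = 441 varves lie beyond the volcanic ash layer toward the sediment surface.
441 − 15 false = 426 true varves after the volcanic ash layer.
Counting back 426 years from 2010 CE places the volcanic ash layer in 2010 − 426 = 1584 CE.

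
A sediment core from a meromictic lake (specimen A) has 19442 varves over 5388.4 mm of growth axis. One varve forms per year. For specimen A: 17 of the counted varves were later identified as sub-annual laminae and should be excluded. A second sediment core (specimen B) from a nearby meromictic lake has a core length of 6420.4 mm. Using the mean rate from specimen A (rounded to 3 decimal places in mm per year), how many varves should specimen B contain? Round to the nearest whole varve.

23178 varves

Specimen A: adjusted count: 19442 − 17 = 19425 varves.
A: Extension rate ≈ 5388.4 / 19425 = 0.277 mm/yr.
For B, 6420.4 / 0.277 = 23178.34 years ≈ 23178 varves.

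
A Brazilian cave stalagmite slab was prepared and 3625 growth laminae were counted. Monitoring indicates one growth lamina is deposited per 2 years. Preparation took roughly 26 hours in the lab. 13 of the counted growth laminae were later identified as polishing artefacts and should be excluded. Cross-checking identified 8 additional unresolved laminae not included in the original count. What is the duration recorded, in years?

True growth lamina count = 3625 − 13 + 8 = 3620.
3620 growth laminae at 2 years each span 3620 × 2 = 7240 years.

7240 yr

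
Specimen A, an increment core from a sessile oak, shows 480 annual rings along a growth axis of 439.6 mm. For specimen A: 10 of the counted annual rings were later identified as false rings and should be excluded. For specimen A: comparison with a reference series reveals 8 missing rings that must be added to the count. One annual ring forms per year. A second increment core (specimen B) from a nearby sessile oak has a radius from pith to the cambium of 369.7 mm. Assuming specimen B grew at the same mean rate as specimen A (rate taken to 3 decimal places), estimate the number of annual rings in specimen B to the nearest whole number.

402 annual rings

Specimen A: correcting the raw count gives 480 − 10 + 8 = 478 true annual rings.
A: Extension rate ≈ 439.6 / 478 = 0.920 mm/year.
For B, 369.7 / 0.920 = 401.85 years ≈ 402 annual rings.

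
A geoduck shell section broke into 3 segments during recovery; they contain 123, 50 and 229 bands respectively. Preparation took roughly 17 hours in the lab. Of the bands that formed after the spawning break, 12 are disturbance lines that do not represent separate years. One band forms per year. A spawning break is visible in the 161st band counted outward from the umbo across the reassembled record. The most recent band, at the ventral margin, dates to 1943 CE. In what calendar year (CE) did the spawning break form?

Total bands = 123 + 50 + 229 = 402.
Between band 161 and the ventral margin there are 402 − 161 = 241 bands.
Removing the 12 false bands leaves 241 − 12 = 229 true bands beyond the spawning break.
1943 − 229 = 1714 CE.

1714 CE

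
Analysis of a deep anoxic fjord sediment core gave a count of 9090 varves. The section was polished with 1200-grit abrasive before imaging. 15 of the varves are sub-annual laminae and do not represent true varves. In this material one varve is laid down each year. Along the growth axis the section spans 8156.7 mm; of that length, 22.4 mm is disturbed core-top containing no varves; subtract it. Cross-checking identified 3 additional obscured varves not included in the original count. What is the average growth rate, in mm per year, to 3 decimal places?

0.896 mm per year

True varve count = 9090 − 15 + 3 = 9078.
Removing the 22.4 mm offcut leaves 8156.7 − 22.4 = 8134.3 mm.
8134.3 mm over 9078 years gives 8134.3 / 9078 ≈ 0.896 mm per year.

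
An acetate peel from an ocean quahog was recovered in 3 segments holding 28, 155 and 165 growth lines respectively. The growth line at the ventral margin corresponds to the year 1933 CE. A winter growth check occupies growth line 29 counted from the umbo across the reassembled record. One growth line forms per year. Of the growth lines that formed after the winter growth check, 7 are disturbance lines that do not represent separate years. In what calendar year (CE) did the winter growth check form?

1621 CE

Total growth lines = 28 + 155 + 165 = 348.
The winter growth check sits at growth line 29 from the umbo, so 348 − 29 = 319 growth lines formed after it.
Removing the 7 false growth lines leaves 319 − 7 = 312 true growth lines beyond the winter growth check.
1933 − 312 = 1621 CE.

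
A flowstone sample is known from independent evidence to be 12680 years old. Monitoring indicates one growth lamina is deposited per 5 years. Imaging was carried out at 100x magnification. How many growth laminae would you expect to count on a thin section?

One growth lamina every 5 years means 12680 / 5 = 2536 growth laminae.
So 2536 growth laminae should be present.

2536 growth laminae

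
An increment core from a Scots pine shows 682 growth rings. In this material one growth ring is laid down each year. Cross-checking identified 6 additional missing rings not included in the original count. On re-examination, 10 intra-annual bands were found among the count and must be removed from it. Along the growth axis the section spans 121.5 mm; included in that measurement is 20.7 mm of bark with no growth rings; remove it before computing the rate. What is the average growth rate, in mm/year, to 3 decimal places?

0.149 mm/year

Correcting the raw count gives 682 − 10 + 6 = 678 true growth rings.
The growth record spans 121.5 − 20.7 = 100.8 mm.
Extension rate ≈ 100.8 / 678 = 0.149 mm/year.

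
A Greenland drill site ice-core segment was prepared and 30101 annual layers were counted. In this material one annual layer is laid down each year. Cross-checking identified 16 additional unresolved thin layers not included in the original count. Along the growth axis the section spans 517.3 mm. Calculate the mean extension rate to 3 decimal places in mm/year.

0.017 mm/year

True annual layer count = 30101 + 16 = 30117.
Extension rate ≈ 517.3 / 30117 = 0.017 mm/year.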